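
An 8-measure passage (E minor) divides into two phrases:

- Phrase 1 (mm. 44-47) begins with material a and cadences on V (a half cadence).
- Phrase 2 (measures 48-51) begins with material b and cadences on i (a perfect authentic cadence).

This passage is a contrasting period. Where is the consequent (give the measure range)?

measures 48–51

The antecedent is the phrase ending with the weaker cadence (half cadence, phrase 1) and the consequent the one ending more conclusively (perfect authentic cadence, phrase 2); the consequent is bars 48–51.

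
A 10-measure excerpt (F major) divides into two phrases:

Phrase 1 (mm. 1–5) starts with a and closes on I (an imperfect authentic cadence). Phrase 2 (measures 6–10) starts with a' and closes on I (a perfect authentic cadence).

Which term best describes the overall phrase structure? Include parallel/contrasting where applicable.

Phrase 1 ends with an imperfect authentic cadence (weaker) and phrase 2 with a perfect authentic cadence (stronger): antecedent + consequent = a period.
The two phrases open with the same material (a / a'), so the period is parallel.

parallel period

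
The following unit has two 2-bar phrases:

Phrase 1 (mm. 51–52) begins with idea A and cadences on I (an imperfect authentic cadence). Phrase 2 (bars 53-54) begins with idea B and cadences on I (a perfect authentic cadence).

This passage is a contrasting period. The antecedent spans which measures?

measures 51–52

The antecedent is the phrase ending with the weaker cadence (imperfect authentic cadence, phrase 1) and the consequent the one ending more conclusively (perfect authentic cadence, phrase 2); the antecedent is mm. 51-52.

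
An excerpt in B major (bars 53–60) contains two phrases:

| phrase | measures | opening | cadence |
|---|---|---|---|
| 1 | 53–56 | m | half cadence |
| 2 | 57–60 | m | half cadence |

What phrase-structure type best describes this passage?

repeated phrase

Both phrases have the same opening (m) and the same cadence (half cadence): the second is a restatement, not a consequent, so this is a repeated phrase rather than a period.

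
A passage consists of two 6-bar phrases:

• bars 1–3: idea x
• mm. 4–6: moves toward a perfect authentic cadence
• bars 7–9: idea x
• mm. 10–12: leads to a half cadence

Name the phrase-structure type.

phrase group

The second phrase closes with a half cadence, which is not stronger than the first phrase's perfect authentic cadence; without a weak→strong cadential pair there is no antecedent–consequent relationship, so this is a phrase group rather than a period.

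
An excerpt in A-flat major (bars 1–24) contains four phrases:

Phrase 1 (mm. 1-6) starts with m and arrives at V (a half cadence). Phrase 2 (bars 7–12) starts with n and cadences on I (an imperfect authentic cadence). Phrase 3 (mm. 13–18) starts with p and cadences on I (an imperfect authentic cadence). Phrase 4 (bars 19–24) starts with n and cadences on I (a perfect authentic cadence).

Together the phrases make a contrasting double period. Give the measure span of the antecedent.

measures 1–12

In a double period the first pair of phrases (ending imperfect authentic cadence) is the large antecedent and the second pair (ending perfect authentic cadence) is the large consequent; the antecedent is measures 1–12.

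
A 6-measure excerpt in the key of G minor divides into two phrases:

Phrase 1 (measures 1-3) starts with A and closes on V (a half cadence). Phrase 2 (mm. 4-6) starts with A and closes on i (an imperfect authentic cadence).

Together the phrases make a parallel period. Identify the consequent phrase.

The phrase ending with the weaker cadence (half cadence) is the antecedent; the one ending more conclusively (imperfect authentic cadence) is the consequent. The consequent is phrase 2.

phrase 2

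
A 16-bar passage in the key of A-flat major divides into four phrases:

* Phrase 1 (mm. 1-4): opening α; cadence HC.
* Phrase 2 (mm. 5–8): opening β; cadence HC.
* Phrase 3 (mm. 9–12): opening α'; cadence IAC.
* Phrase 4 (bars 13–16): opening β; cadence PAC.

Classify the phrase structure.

Four phrases in two halves: the first half (measures 1–8) ends with a half cadence, the second (measures 9–16) with a perfect authentic cadence — a large antecedent–consequent pair, i.e. a double period.
Phrase 3 begins with the same material as phrase 1, making it parallel.

parallel double period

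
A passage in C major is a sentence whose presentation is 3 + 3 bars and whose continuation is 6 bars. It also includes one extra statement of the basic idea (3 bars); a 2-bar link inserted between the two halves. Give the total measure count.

Basic sentence: 3 + 3 + 6 = 12 bars.
12 (basic form) + 3 (extra statement) + 2 (link) = 17.

17 measures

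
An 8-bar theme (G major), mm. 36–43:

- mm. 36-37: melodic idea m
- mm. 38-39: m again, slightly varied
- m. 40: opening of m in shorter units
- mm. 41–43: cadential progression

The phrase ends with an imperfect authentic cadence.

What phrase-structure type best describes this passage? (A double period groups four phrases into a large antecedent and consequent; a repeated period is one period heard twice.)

sentence

Basic idea (mm. 36–37) + its repetition (mm. 38-39) form the presentation; fragmentation and cadence (mm. 40–43) form the continuation — the 8-bar whole is a sentence.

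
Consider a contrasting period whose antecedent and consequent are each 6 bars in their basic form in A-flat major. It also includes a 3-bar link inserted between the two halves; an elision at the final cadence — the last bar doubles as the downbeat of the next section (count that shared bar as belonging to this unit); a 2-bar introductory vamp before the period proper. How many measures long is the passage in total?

17 measures

Basic contrasting period: 6 + 6 = 12 bars.
12 (basic form) + 3 (link) + 2 (introduction) = 17.
The elision shares a bar with the next section but does not change this unit's count.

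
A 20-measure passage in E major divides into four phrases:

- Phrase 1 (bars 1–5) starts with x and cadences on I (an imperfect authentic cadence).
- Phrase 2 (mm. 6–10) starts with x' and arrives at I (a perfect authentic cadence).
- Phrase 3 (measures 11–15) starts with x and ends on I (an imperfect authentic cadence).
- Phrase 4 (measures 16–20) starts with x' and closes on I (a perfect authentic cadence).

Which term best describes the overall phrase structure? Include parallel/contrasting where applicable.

The cadence pattern IAC–PAC–IAC–PAC is weak–strong twice, and phrases 3–4 restate phrases 1–2: a period heard twice, not a double period (which would end weakly at phrase 2).

repeated period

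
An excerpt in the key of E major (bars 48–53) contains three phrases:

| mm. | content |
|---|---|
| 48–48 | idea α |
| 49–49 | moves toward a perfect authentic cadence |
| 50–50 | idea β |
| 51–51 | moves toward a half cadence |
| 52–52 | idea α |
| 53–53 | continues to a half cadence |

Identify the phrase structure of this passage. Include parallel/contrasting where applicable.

The final phrase closes with a half cadence, which is not stronger than the preceding half cadence; the 3 phrases lack an overall antecedent–consequent design and so form a phrase group.

phrase group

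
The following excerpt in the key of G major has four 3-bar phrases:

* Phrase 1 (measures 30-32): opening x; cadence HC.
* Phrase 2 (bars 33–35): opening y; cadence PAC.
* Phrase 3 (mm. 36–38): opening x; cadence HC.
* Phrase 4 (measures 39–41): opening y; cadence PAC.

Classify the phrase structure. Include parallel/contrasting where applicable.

repeated period

The cadence pattern HC–PAC–HC–PAC is weak–strong twice, and phrases 3–4 restate phrases 1–2: a period heard twice, not a double period (which would end weakly at phrase 2).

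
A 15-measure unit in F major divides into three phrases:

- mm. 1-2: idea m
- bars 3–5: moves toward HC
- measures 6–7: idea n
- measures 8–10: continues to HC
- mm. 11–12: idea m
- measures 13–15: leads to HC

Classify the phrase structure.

phrase group

The final phrase closes with a half cadence, which is not stronger than the preceding half cadence; the 3 phrases lack an overall antecedent–consequent design and so form a phrase group.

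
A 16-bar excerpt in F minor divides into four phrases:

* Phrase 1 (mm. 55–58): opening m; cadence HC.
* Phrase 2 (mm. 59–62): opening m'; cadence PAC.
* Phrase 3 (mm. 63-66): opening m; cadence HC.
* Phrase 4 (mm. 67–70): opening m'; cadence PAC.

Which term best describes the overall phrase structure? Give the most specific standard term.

The cadence pattern HC–PAC–HC–PAC is weak–strong twice, and phrases 3–4 restate phrases 1–2: a period heard twice, not a double period (which would end weakly at phrase 2).

repeated period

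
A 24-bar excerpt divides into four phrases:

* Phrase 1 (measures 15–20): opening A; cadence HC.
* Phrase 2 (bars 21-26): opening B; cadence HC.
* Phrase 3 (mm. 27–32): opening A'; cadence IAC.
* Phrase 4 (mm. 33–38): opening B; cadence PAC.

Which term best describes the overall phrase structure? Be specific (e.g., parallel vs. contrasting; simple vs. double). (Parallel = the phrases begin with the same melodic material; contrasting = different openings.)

parallel double period

Four phrases in two halves: the first half (mm. 15-26) ends with a half cadence, the second (mm. 27–38) with a perfect authentic cadence — a large antecedent–consequent pair, i.e. a double period.
Phrase 3 begins with the same material as phrase 1, making it parallel.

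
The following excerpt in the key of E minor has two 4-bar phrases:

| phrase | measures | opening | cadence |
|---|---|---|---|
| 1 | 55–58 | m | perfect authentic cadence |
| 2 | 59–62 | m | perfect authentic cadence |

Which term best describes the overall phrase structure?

repeated phrase

Both phrases have the same opening (m) and the same cadence (perfect authentic cadence): the second is a restatement, not a consequent, so this is a repeated phrase rather than a period.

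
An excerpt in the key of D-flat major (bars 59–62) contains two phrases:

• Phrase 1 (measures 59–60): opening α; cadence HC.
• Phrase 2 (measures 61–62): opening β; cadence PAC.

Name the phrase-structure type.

contrasting period

Phrase 1 ends with a half cadence (weaker) and phrase 2 with a perfect authentic cadence (stronger): antecedent + consequent = a period.
The two phrases open with different material (α / β), so the period is contrasting.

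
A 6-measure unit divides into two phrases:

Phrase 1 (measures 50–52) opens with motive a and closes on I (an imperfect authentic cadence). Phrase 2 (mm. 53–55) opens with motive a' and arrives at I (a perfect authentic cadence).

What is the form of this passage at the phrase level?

parallel period

Phrase 1 ends with an imperfect authentic cadence (weaker) and phrase 2 with a perfect authentic cadence (stronger): antecedent + consequent = a period.
The two phrases open with the same material (a / a'), so the period is parallel.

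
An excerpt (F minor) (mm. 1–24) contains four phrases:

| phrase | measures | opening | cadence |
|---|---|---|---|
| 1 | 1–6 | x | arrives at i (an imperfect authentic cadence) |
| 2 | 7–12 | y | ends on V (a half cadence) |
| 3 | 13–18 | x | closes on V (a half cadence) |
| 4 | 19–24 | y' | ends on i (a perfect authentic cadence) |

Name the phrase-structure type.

parallel double period

Four phrases in two halves: the first half (measures 1–12) ends with a half cadence, the second (bars 13–24) with a perfect authentic cadence — a large antecedent–consequent pair, i.e. a double period.
Phrase 3 begins with the same material as phrase 1, making it parallel.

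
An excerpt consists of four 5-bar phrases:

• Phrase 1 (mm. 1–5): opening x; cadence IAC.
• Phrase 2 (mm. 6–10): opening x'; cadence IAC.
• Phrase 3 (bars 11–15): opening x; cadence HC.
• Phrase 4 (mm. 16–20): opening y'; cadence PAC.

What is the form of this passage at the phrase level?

Four phrases in two halves: the first half (measures 1–10) ends with an imperfect authentic cadence, the second (measures 11-20) with a perfect authentic cadence — a large antecedent–consequent pair, i.e. a double period.
Phrase 3 begins with the same material as phrase 1, making it parallel.

parallel double period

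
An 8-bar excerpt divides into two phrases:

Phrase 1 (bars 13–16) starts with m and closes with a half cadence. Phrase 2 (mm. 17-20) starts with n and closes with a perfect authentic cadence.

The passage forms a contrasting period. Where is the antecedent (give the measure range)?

measures 13–16

The antecedent is the phrase ending with the weaker cadence (half cadence, phrase 1) and the consequent the one ending more conclusively (perfect authentic cadence, phrase 2); the antecedent is measures 13–16.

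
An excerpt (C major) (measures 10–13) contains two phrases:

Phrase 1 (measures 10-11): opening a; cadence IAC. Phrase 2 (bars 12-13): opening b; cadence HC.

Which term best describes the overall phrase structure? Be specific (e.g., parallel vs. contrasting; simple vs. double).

phrase group

The second phrase closes with a half cadence, which is not stronger than the first phrase's imperfect authentic cadence; without a weak→strong cadential pair there is no antecedent–consequent relationship, so this is a phrase group rather than a period.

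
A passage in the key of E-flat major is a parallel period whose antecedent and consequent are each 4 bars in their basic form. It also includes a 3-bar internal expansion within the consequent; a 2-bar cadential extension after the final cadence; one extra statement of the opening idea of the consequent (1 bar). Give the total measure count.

Basic parallel period: 4 + 4 = 8 bars.
8 (basic form) + 3 (internal expansion) + 2 (cadential extension) + 1 (extra statement) = 14.

14 measures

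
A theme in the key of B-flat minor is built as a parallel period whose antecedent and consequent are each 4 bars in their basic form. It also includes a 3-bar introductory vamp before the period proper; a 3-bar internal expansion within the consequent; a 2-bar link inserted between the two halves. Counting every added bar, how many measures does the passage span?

16 measures

Basic parallel period: 4 + 4 = 8 bars.
8 (basic form) + 3 (introduction) + 3 (internal expansion) + 2 (link) = 16.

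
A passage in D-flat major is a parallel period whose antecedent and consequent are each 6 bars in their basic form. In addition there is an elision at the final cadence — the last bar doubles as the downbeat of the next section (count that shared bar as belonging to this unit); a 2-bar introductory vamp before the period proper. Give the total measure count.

14 measures

Basic parallel period: 6 + 6 = 12 bars.
12 (basic form) + 2 (introduction) = 14.
The elision shares a bar with the next section but does not change this unit's count.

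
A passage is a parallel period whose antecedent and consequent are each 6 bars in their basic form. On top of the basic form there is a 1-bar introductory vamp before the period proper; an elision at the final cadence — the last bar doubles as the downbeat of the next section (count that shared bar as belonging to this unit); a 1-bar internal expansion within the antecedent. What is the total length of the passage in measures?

Basic parallel period: 6 + 6 = 12 bars.
12 (basic form) + 1 (introduction) + 1 (internal expansion) = 14.
The elision shares a bar with the next section but does not change this unit's count.

14 measures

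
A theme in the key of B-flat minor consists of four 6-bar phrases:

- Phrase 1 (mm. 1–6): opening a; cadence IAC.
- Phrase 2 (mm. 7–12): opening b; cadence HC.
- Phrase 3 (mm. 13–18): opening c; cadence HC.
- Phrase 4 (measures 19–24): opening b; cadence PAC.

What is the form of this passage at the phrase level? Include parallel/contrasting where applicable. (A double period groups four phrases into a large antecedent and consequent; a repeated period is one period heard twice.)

contrasting double period

Four phrases in two halves: the first half (mm. 1–12) ends with a half cadence, the second (mm. 13-24) with a perfect authentic cadence — a large antecedent–consequent pair, i.e. a double period.
Phrase 3 begins with different material from phrase 1, making it contrasting.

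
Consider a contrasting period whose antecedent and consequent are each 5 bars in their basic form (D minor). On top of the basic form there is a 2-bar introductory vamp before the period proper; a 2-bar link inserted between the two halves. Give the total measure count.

Basic contrasting period: 5 + 5 = 10 bars.
10 (basic form) + 2 (introduction) + 2 (link) = 14.

14 measures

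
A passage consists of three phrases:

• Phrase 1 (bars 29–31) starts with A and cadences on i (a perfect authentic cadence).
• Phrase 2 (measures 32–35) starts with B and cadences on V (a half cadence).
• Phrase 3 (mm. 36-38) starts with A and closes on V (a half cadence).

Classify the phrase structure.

The final phrase closes with a half cadence, which is not stronger than the preceding half cadence; the 3 phrases lack an overall antecedent–consequent design and so form a phrase group.

phrase group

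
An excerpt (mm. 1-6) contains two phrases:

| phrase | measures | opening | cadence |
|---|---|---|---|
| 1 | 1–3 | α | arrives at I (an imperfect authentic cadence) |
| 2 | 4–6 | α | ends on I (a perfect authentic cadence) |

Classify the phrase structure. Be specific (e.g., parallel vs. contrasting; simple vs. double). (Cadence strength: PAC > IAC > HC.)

parallel period

Phrase 1 ends with an imperfect authentic cadence (weaker) and phrase 2 with a perfect authentic cadence (stronger): antecedent + consequent = a period.
The two phrases open with the same material (α / α), so the period is parallel.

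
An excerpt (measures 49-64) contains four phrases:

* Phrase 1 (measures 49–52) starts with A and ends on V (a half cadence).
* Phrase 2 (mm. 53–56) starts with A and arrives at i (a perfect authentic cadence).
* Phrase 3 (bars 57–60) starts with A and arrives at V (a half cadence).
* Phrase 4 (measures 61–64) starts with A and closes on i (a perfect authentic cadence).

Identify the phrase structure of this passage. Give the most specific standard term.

repeated period

The cadence pattern HC–PAC–HC–PAC is weak–strong twice, and phrases 3–4 restate phrases 1–2: a period heard twice, not a double period (which would end weakly at phrase 2).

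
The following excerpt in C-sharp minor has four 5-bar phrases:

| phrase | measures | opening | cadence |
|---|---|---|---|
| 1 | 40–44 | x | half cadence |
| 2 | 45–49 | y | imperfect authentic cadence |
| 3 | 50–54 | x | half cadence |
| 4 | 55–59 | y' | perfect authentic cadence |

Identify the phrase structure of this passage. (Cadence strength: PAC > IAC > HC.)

Four phrases in two halves: the first half (measures 40–49) ends with an imperfect authentic cadence, the second (bars 50-59) with a perfect authentic cadence — a large antecedent–consequent pair, i.e. a double period.
Phrase 3 begins with the same material as phrase 1, making it parallel.

parallel double period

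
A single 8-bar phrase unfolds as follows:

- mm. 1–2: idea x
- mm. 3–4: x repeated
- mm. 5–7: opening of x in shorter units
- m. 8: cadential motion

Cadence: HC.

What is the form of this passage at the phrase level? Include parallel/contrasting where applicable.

Basic idea (mm. 1–2) + its repetition (mm. 3-4) form the presentation; fragmentation and cadence (measures 5–8) form the continuation — the 8-bar whole is a sentence.

sentence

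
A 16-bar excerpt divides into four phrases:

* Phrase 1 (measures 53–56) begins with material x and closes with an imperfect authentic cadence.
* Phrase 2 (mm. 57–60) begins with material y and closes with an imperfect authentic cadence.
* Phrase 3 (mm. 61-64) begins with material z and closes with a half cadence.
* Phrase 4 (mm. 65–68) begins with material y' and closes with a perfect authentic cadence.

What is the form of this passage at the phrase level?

contrasting double period

Four phrases in two halves: the first half (measures 53–60) ends with an imperfect authentic cadence, the second (mm. 61–68) with a perfect authentic cadence — a large antecedent–consequent pair, i.e. a double period.
Phrase 3 begins with different material from phrase 1, making it contrasting.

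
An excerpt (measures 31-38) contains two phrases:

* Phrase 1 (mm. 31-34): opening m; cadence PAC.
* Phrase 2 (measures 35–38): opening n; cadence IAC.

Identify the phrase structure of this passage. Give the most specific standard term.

phrase group

The second phrase closes with an imperfect authentic cadence, which is not stronger than the first phrase's perfect authentic cadence; without a weak→strong cadential pair there is no antecedent–consequent relationship, so this is a phrase group rather than a period.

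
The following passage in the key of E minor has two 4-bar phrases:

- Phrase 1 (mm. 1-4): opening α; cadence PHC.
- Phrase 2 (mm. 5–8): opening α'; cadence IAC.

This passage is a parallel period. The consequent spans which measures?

The antecedent is the phrase ending with the weaker cadence (Phrygian half cadence, phrase 1) and the consequent the one ending more conclusively (imperfect authentic cadence, phrase 2); the consequent is measures 5-8.

measures 5–8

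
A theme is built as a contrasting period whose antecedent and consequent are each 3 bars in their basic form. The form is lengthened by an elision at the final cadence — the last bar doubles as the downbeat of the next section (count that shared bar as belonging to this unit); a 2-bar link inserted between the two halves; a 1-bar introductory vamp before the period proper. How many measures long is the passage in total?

Basic contrasting period: 3 + 3 = 6 bars.
6 (basic form) + 2 (link) + 1 (introduction) = 9.
The elision shares a bar with the next section but does not change this unit's count.

9 measures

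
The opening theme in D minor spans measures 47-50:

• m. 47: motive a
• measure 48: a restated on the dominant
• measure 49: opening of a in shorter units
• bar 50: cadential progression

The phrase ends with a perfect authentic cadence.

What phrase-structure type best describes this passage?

sentence

Basic idea (measure 47) + its repetition (m. 48) form the presentation; fragmentation and cadence (mm. 49-50) form the continuation — the 4-bar whole is a sentence.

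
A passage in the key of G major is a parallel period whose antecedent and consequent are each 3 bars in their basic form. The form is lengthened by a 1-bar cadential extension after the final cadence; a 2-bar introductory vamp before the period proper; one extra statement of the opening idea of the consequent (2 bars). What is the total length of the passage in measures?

11 measures

Basic parallel period: 3 + 3 = 6 bars.
6 (basic form) + 1 (cadential extension) + 2 (introduction) + 2 (extra statement) = 11.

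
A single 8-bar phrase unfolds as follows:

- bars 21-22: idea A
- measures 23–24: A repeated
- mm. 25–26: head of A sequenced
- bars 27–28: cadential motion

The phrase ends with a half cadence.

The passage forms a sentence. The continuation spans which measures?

After the presentation (mm. 21-24), the continuation covers the fragmentation through the cadence: measures 25–28.

measures 25–28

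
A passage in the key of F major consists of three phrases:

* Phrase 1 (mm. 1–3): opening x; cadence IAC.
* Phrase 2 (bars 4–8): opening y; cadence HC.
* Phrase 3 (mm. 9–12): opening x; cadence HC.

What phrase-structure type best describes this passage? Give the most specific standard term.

phrase group

The final phrase closes with a half cadence, which is not stronger than the preceding half cadence; the 3 phrases lack an overall antecedent–consequent design and so form a phrase group.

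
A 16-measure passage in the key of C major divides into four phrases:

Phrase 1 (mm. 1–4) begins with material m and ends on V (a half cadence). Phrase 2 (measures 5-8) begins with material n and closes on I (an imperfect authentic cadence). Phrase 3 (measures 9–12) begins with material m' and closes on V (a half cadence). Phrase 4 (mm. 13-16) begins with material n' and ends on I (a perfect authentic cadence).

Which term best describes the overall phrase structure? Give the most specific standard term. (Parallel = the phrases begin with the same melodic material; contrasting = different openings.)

parallel double period

Four phrases in two halves: the first half (mm. 1–8) ends with an imperfect authentic cadence, the second (mm. 9–16) with a perfect authentic cadence — a large antecedent–consequent pair, i.e. a double period.
Phrase 3 begins with the same material as phrase 1, making it parallel.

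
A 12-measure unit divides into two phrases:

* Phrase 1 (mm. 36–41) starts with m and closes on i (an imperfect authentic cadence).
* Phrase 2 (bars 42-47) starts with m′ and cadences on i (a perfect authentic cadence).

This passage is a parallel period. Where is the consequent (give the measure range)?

The antecedent is the phrase ending with the weaker cadence (imperfect authentic cadence, phrase 1) and the consequent the one ending more conclusively (perfect authentic cadence, phrase 2); the consequent is measures 42–47.

measures 42–47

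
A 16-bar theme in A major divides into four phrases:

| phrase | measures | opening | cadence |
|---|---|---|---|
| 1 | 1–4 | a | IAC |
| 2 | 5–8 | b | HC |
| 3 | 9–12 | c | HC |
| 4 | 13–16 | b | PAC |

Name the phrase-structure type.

contrasting double period

Four phrases in two halves: the first half (mm. 1–8) ends with a half cadence, the second (measures 9–16) with a perfect authentic cadence — a large antecedent–consequent pair, i.e. a double period.
Phrase 3 begins with different material from phrase 1, making it contrasting.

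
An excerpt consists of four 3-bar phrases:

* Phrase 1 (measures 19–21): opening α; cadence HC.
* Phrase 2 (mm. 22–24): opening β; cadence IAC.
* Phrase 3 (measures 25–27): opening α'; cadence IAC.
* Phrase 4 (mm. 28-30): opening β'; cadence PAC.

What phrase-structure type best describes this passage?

parallel double period

Four phrases in two halves: the first half (measures 19–24) ends with an imperfect authentic cadence, the second (mm. 25-30) with a perfect authentic cadence — a large antecedent–consequent pair, i.e. a double period.
Phrase 3 begins with the same material as phrase 1, making it parallel.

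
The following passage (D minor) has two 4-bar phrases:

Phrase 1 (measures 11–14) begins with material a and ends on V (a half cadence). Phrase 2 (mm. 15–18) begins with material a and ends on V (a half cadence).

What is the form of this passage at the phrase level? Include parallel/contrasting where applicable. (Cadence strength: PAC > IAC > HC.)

repeated phrase

Both phrases have the same opening (a) and the same cadence (half cadence): the second is a restatement, not a consequent, so this is a repeated phrase rather than a period.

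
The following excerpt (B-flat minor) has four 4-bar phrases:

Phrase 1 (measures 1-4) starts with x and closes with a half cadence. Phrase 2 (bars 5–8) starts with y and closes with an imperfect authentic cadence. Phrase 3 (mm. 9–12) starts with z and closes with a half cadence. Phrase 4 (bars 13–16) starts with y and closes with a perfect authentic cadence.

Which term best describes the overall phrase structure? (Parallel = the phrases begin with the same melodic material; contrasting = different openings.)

Four phrases in two halves: the first half (mm. 1-8) ends with an imperfect authentic cadence, the second (mm. 9-16) with a perfect authentic cadence — a large antecedent–consequent pair, i.e. a double period.
Phrase 3 begins with different material from phrase 1, making it contrasting.

contrasting double period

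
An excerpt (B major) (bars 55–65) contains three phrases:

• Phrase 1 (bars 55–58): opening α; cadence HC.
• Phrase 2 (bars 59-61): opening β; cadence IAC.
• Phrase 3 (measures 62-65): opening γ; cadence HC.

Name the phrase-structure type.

phrase group

The final phrase closes with a half cadence, which is not stronger than the preceding imperfect authentic cadence; the 3 phrases lack an overall antecedent–consequent design and so form a phrase group.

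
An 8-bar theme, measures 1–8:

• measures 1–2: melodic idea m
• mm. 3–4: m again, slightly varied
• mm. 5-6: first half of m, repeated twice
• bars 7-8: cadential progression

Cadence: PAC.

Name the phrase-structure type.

sentence

Basic idea (mm. 1–2) + its repetition (mm. 3–4) form the presentation; fragmentation and cadence (bars 5–8) form the continuation — the 8-bar whole is a sentence.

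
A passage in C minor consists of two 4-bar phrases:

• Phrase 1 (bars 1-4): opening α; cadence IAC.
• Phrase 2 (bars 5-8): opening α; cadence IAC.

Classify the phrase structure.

Both phrases have the same opening (α) and the same cadence (imperfect authentic cadence): the second is a restatement, not a consequent, so this is a repeated phrase rather than a period.

repeated phrase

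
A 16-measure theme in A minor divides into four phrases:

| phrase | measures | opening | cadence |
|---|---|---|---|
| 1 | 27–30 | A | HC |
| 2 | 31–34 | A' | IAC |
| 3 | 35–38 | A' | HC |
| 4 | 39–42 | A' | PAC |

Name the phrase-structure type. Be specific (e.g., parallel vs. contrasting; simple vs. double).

parallel double period

Four phrases in two halves: the first half (bars 27-34) ends with an imperfect authentic cadence, the second (bars 35–42) with a perfect authentic cadence — a large antecedent–consequent pair, i.e. a double period.
Phrase 3 begins with the same material as phrase 1, making it parallel.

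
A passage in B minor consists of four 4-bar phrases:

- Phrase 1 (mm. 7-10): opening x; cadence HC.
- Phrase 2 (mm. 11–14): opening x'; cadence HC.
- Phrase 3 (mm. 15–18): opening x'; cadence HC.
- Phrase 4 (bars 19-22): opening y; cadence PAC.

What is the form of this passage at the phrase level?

parallel double period

Four phrases in two halves: the first half (mm. 7-14) ends with a half cadence, the second (measures 15–22) with a perfect authentic cadence — a large antecedent–consequent pair, i.e. a double period.
Phrase 3 begins with the same material as phrase 1, making it parallel.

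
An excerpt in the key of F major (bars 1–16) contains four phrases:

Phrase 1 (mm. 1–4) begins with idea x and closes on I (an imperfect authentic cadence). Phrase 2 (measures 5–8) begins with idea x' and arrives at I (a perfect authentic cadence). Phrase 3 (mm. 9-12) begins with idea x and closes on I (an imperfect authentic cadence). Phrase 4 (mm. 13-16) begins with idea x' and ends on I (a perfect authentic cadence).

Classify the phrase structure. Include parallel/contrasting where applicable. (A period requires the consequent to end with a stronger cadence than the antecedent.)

The cadence pattern IAC–PAC–IAC–PAC is weak–strong twice, and phrases 3–4 restate phrases 1–2: a period heard twice, not a double period (which would end weakly at phrase 2).

repeated period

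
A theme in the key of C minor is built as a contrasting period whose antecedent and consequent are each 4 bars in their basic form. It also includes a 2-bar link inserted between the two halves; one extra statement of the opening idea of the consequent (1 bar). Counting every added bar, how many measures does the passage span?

11 measures

Basic contrasting period: 4 + 4 = 8 bars.
8 (basic form) + 2 (link) + 1 (extra statement) = 11.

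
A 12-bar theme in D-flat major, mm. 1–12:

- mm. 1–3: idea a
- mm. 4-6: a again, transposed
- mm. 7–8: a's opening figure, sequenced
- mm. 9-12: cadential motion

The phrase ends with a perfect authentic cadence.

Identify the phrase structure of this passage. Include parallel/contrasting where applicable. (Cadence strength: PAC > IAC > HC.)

sentence

Basic idea (bars 1-3) + its repetition (mm. 4–6) form the presentation; fragmentation and cadence (mm. 7–12) form the continuation — the 12-bar whole is a sentence.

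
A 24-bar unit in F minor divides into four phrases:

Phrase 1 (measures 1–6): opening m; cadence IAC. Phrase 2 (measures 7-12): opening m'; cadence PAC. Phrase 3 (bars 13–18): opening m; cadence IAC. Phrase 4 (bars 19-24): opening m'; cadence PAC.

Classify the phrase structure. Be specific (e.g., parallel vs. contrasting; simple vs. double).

The cadence pattern IAC–PAC–IAC–PAC is weak–strong twice, and phrases 3–4 restate phrases 1–2: a period heard twice, not a double period (which would end weakly at phrase 2).

repeated period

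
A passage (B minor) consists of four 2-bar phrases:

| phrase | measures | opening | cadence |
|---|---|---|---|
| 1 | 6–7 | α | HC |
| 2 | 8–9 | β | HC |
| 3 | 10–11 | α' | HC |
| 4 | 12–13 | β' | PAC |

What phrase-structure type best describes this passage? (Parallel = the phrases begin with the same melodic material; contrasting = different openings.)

Four phrases in two halves: the first half (bars 6–9) ends with a half cadence, the second (bars 10–13) with a perfect authentic cadence — a large antecedent–consequent pair, i.e. a double period.
Phrase 3 begins with the same material as phrase 1, making it parallel.

parallel double period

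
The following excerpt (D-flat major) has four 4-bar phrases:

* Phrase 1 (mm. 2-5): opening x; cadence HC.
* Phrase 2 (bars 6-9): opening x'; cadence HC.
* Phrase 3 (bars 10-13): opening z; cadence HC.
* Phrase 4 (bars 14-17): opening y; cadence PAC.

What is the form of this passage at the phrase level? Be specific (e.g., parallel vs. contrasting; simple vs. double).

contrasting double period

Four phrases in two halves: the first half (mm. 2–9) ends with a half cadence, the second (mm. 10–17) with a perfect authentic cadence — a large antecedent–consequent pair, i.e. a double period.
Phrase 3 begins with different material from phrase 1, making it contrasting.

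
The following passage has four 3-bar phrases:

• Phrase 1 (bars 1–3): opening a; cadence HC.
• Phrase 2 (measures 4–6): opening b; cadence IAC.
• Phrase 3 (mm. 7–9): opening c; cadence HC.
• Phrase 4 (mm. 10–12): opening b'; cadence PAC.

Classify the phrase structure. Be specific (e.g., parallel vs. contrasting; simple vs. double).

Four phrases in two halves: the first half (mm. 1-6) ends with an imperfect authentic cadence, the second (bars 7–12) with a perfect authentic cadence — a large antecedent–consequent pair, i.e. a double period.
Phrase 3 begins with different material from phrase 1, making it contrasting.

contrasting double period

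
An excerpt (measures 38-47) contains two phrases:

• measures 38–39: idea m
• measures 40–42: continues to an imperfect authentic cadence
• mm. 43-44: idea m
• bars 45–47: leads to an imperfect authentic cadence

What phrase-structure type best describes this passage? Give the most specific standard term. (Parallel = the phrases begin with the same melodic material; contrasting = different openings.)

repeated phrase

Both phrases have the same opening (m) and the same cadence (imperfect authentic cadence): the second is a restatement, not a consequent, so this is a repeated phrase rather than a period.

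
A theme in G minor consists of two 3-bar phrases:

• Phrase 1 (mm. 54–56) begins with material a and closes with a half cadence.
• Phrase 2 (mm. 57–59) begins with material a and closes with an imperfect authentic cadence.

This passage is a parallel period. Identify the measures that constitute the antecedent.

The antecedent is the phrase ending with the weaker cadence (half cadence, phrase 1) and the consequent the one ending more conclusively (imperfect authentic cadence, phrase 2); the antecedent is bars 54-56.

measures 54–56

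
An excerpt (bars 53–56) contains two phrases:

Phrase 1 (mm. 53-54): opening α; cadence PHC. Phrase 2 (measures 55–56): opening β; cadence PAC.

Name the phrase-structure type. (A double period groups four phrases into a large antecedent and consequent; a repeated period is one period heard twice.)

Phrase 1 ends with a Phrygian half cadence (weaker) and phrase 2 with a perfect authentic cadence (stronger): antecedent + consequent = a period.
The two phrases open with different material (α / β), so the period is contrasting.

contrasting period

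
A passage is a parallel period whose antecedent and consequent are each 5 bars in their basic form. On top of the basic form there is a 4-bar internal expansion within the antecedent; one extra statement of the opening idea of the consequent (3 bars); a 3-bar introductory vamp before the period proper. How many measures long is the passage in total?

Basic parallel period: 5 + 5 = 10 bars.
10 (basic form) + 4 (internal expansion) + 3 (extra statement) + 3 (introduction) = 20.

20 measures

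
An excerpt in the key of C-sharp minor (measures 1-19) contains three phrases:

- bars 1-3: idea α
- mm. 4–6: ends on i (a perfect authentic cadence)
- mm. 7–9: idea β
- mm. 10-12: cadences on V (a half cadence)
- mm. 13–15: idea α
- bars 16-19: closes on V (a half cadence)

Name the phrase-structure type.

The final phrase closes with a half cadence, which is not stronger than the preceding half cadence; the 3 phrases lack an overall antecedent–consequent design and so form a phrase group.

phrase group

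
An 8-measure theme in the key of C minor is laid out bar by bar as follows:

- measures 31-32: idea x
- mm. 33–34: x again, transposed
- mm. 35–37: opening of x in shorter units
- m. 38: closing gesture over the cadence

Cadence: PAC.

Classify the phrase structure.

sentence

Basic idea (bars 31-32) + its repetition (mm. 33-34) form the presentation; fragmentation and cadence (bars 35–38) form the continuation — the 8-bar whole is a sentence.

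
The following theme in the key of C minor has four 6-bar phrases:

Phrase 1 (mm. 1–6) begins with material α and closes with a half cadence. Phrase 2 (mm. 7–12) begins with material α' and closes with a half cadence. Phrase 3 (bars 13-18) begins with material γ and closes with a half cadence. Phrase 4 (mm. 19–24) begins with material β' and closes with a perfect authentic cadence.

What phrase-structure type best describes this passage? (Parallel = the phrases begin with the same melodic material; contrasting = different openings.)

contrasting double period

Four phrases in two halves: the first half (bars 1–12) ends with a half cadence, the second (mm. 13–24) with a perfect authentic cadence — a large antecedent–consequent pair, i.e. a double period.
Phrase 3 begins with different material from phrase 1, making it contrasting.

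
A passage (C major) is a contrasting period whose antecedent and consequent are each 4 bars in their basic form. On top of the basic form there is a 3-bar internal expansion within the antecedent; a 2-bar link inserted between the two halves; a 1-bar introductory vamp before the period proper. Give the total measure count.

14 measures

Basic contrasting period: 4 + 4 = 8 bars.
8 (basic form) + 3 (internal expansion) + 2 (link) + 1 (introduction) = 14.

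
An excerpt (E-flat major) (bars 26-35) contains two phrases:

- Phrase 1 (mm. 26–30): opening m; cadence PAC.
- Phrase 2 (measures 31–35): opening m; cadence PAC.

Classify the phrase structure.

Both phrases have the same opening (m) and the same cadence (perfect authentic cadence): the second is a restatement, not a consequent, so this is a repeated phrase rather than a period.

repeated phrase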